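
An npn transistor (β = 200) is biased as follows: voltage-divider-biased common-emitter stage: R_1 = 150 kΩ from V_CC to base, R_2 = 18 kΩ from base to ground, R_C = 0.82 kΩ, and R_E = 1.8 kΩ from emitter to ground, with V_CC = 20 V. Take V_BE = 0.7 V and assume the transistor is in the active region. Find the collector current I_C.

Thevenize the base divider: V_Th = V_CC·R_2/(R_1+R_2) = 20×18/168 = 2.14 V, R_Th = R_1‖R_2 = 16.1 kΩ.
Base-emitter loop: V_Th = I_B·R_Th + V_BE + (β+1)I_B·R_E, so I_B = (2.14 − 0.7) / (16.1 + 201×1.8) = 0.00382 mA.
I_C = β·I_B = 200×0.00382 = 0.764 mA, and I_E = (β+1)I_B = 0.767 mA.
V_CE = V_CC − I_C·R_C − I_E·R_E = 20 − 0.764×0.82 − 0.767×1.8 = 18 V.
V_CE = 18 V > 0.2 V confirms active-region operation.

I_C ≈ 0.76 mA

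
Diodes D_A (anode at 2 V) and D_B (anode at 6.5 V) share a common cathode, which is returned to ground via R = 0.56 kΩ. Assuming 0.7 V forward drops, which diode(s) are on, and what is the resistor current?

Assume both conduct. Then node N would need to be at both 2−0.7 = 1.3 V and 6.5−0.7 = 5.8 V, which is impossible.
Assume only D_B conducts: V_N = 6.5 − 0.7 = 5.8 V, so I_R = 5.8/0.56 = 10.4 mA.
Check D_A: its anode-to-cathode voltage is 2 − 5.8 = -3.8 V < 0.7 V, so it is off. The assumption is consistent.

Only D_B conducts; I_R ≈ 10 mA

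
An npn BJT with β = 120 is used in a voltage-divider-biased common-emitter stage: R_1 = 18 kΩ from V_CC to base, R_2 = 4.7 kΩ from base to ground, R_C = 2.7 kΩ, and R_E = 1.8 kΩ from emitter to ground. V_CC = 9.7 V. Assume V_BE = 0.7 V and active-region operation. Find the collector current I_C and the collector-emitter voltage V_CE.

I_C ≈ 0.71 mA, V_CE ≈ 6.5 V

Thevenize the base divider: V_Th = V_CC·R_2/(R_1+R_2) = 9.7×4.7/22.7 = 2.01 V, R_Th = R_1‖R_2 = 3.73 kΩ.
Base-emitter loop: V_Th = I_B·R_Th + V_BE + (β+1)I_B·R_E, so I_B = (2.01 − 0.7) / (3.73 + 121×1.8) = 0.00591 mA.
I_C = β·I_B = 120×0.00591 = 0.709 mA, and I_E = (β+1)I_B = 0.715 mA.
V_CE = V_CC − I_C·R_C − I_E·R_E = 9.7 − 0.709×2.7 − 0.715×1.8 = 6.5 V.
V_CE = 6.5 V > 0.2 V confirms active-region operation.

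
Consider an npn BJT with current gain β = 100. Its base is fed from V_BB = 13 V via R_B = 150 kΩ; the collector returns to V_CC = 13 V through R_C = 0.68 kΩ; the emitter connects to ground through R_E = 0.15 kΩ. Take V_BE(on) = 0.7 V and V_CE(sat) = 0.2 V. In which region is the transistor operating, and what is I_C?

active; I_C ≈ 7.4 mA

Assume active. Base-emitter loop: I_B = (V_BB − V_BE)/(R_B + (β+1)R_E) = (13 − 0.7)/(150 + 101×0.15) = 0.0745 mA.
I_C = β·I_B = 100×0.0745 = 7.45 mA.
V_CE = V_CC − I_C·R_C − I_E·R_E = 13 − 7.45×0.68 − 7.52×0.15 = 6.81 V > V_CE(sat), so the active-region assumption holds.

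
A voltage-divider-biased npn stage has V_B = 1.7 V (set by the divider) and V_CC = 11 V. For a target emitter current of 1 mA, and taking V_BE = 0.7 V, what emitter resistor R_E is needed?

R_E ≈ 1 kΩ

V_E = V_B − V_BE = 1.7 − 0.7 = 1 V.
R_E = V_E / I_E = 1 / 1 = 1 kΩ.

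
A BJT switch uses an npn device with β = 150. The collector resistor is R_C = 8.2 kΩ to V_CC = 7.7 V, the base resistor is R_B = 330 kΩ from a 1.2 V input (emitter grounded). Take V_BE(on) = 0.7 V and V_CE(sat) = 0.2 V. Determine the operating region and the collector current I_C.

Assume active. Base-emitter loop: I_B = (V_BB − V_BE)/R_B = (1.2 − 0.7)/330 = 0.00152 mA.
I_C = β·I_B = 150×0.00152 = 0.227 mA.
V_CE = V_CC − I_C·R_C = 7.7 − 0.227×8.2 = 5.84 V > V_CE(sat), so the active-region assumption holds.

active; I_C ≈ 0.23 mA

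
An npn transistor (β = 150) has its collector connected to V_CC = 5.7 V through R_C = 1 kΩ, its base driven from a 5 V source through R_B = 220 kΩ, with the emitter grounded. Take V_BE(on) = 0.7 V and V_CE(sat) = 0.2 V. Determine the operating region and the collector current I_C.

active; I_C ≈ 2.9 mA

Assume active. Base-emitter loop: I_B = (V_BB − V_BE)/R_B = (5 − 0.7)/220 = 0.0195 mA.
I_C = β·I_B = 150×0.0195 = 2.93 mA.
V_CE = V_CC − I_C·R_C = 5.7 − 2.93×1 = 2.77 V > V_CE(sat), so the active-region assumption holds.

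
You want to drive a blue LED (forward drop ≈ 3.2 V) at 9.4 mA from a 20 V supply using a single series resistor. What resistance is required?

The resistor drops V_S − V_D = 20 − 3.2 = 16.8 V at 9.4 mA.
R = 16.8 V / 9.4 mA = 1.79 kΩ.

R ≈ 1.8 kΩ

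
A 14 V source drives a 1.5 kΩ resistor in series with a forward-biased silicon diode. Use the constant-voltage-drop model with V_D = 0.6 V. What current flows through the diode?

I ≈ 8.9 mA

KVL around the loop: 14 = V_D + I·R = 0.6 + I × 1.5 kΩ.
So I = (14 − 0.6) / 1.5 kΩ = 13.4 / 1.5 = 8.93 mA.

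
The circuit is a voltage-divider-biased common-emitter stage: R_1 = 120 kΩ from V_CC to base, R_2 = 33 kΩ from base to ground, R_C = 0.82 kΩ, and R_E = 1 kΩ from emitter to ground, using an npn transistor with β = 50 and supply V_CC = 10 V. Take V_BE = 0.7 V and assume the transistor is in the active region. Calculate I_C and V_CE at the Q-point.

I_C ≈ 0.95 mA, V_CE ≈ 8.3 V

Thevenize the base divider: V_Th = V_CC·R_2/(R_1+R_2) = 10×33/153 = 2.16 V, R_Th = R_1‖R_2 = 25.9 kΩ.
Base-emitter loop: V_Th = I_B·R_Th + V_BE + (β+1)I_B·R_E, so I_B = (2.16 − 0.7) / (25.9 + 51×1) = 0.0189 mA.
I_C = β·I_B = 50×0.0189 = 0.947 mA, and I_E = (β+1)I_B = 0.966 mA.
V_CE = V_CC − I_C·R_C − I_E·R_E = 10 − 0.947×0.82 − 0.966×1 = 8.26 V.
V_CE = 8.26 V > 0.2 V confirms active-region operation.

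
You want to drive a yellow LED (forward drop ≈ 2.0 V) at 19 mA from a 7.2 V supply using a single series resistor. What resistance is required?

R ≈ 0.27 kΩ

The resistor drops V_S − V_D = 7.2 − 2.0 = 5.2 V at 19 mA.
R = 5.2 V / 19 mA = 0.274 kΩ.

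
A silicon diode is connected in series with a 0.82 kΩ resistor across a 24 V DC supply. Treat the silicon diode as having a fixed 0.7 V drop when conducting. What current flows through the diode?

I ≈ 28 mA

KVL around the loop: 24 = V_D + I·R = 0.7 + I × 0.82 kΩ.
So I = (24 − 0.7) / 0.82 kΩ = 23.3 / 0.82 = 28.4 mA.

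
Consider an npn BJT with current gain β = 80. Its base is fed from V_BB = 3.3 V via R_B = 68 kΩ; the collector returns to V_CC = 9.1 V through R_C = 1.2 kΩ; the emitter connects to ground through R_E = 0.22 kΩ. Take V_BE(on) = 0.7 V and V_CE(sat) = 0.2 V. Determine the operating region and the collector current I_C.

Assume active. Base-emitter loop: I_B = (V_BB − V_BE)/(R_B + (β+1)R_E) = (3.3 − 0.7)/(68 + 81×0.22) = 0.0303 mA.
I_C = β·I_B = 80×0.0303 = 2.42 mA.
V_CE = V_CC − I_C·R_C − I_E·R_E = 9.1 − 2.42×1.2 − 2.45×0.22 = 5.65 V > V_CE(sat), so the active-region assumption holds.

active; I_C ≈ 2.4 mA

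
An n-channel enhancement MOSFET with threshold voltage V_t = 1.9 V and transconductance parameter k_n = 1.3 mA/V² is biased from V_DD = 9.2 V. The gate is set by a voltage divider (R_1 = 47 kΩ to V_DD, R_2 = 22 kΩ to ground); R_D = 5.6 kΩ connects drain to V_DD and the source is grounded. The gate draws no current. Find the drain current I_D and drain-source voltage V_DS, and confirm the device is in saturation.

V_G = V_DD·R_2/(R_1+R_2) = 9.2×22/69 = 2.93 V. With the source grounded, V_GS = V_G = 2.93 V.
Assume saturation: I_D = (k_n/2)(V_GS − V_t)² = (1.3/2)×(2.93 − 1.9)² = 0.65×1.03² = 0.694 mA.
V_DS = V_DD − I_D·R_D = 9.2 − 0.694×5.6 = 5.31 V.
Saturation requires V_DS ≥ V_GS − V_t = 1.03 V; 5.31 ≥ 1.03 ✓.

I_D ≈ 0.69 mA, V_DS ≈ 5.3 V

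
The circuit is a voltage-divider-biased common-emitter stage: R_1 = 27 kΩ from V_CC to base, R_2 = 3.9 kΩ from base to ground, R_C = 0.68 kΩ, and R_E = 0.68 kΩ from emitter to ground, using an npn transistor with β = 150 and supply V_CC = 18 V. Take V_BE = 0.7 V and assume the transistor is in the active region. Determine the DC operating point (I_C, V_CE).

I_C ≈ 2.2 mA, V_CE ≈ 15 V

Thevenize the base divider: V_Th = V_CC·R_2/(R_1+R_2) = 18×3.9/30.9 = 2.27 V, R_Th = R_1‖R_2 = 3.41 kΩ.
Base-emitter loop: V_Th = I_B·R_Th + V_BE + (β+1)I_B·R_E, so I_B = (2.27 − 0.7) / (3.41 + 151×0.68) = 0.0148 mA.
I_C = β·I_B = 150×0.0148 = 2.22 mA, and I_E = (β+1)I_B = 2.24 mA.
V_CE = V_CC − I_C·R_C − I_E·R_E = 18 − 2.22×0.68 − 2.24×0.68 = 15 V.
V_CE = 15 V > 0.2 V confirms active-region operation.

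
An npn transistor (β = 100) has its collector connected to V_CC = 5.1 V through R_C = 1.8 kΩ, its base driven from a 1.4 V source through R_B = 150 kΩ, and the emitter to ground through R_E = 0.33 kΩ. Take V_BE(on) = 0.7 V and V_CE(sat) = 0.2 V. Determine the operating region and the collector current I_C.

active; I_C ≈ 0.38 mA

Assume active. Base-emitter loop: I_B = (V_BB − V_BE)/(R_B + (β+1)R_E) = (1.4 − 0.7)/(150 + 101×0.33) = 0.00382 mA.
I_C = β·I_B = 100×0.00382 = 0.382 mA.
V_CE = V_CC − I_C·R_C − I_E·R_E = 5.1 − 0.382×1.8 − 0.386×0.33 = 4.29 V > V_CE(sat), so the active-region assumption holds.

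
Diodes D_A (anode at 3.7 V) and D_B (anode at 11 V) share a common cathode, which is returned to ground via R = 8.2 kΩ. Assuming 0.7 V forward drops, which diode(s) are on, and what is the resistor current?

Only D_B conducts; I_R ≈ 1.3 mA

Assume both conduct. Then node N would need to be at both 3.7−0.7 = 3 V and 11−0.7 = 10.3 V, which is impossible.
Assume only D_B conducts: V_N = 11 − 0.7 = 10.3 V, so I_R = 10.3/8.2 = 1.26 mA.
Check D_A: its anode-to-cathode voltage is 3.7 − 10.3 = -6.6 V < 0.7 V, so it is off. The assumption is consistent.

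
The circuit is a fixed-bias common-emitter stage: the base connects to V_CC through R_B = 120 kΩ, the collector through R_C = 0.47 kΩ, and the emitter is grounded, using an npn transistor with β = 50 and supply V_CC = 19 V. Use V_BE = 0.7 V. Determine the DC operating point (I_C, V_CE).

Base loop: V_CC = I_B·R_B + V_BE, so I_B = (19 − 0.7)/120 kΩ = 0.152 mA.
In the active region I_C = β·I_B = 50 × 0.152 = 7.62 mA.
Collector loop: V_CE = V_CC − I_C·R_C = 19 − 7.62×0.47 = 15.4 V.
Since V_CE = 15.4 V > V_CE(sat) ≈ 0.2 V, the transistor is in the active region as assumed.

I_C ≈ 7.6 mA, V_CE ≈ 15 V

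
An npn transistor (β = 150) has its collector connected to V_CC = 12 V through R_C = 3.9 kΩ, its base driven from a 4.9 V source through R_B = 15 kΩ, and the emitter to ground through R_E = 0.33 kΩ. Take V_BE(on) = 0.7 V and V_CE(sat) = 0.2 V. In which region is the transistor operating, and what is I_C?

Assume active: I_B = (4.9 − 0.7)/(15 + 151×0.33) = 0.0648 mA, I_C = β·I_B = 9.72 mA.
Then V_CE = 12 − 9.72×3.9 − 9.78×0.33 = -29.1 V < 0.2 V — the active assumption fails.
Re-solve with V_CE = 0.2 V. KCL at the emitter: V_E/R_E = (V_BB−0.7−V_E)/R_B + (V_CC−0.2−V_E)/R_C, giving V_E = 0.986 V.
I_C = (V_CC − 0.2 − V_E)/R_C = (11.8 − 0.986)/3.9 = 2.77 mA.
Check: I_B = (4.2 − 0.986)/15 = 0.214 mA, and β·I_B = 32.1 mA > I_C, confirming saturation.

saturation; I_C ≈ 2.8 mA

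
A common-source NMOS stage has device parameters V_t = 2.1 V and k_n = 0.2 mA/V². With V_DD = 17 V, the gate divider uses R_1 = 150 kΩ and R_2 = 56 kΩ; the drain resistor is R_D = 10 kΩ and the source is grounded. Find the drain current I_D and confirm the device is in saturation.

V_G = V_DD·R_2/(R_1+R_2) = 17×56/206 = 4.62 V. With the source grounded, V_GS = V_G = 4.62 V.
Assume saturation: I_D = (k_n/2)(V_GS − V_t)² = (0.2/2)×(4.62 − 2.1)² = 0.1×2.52² = 0.636 mA.
V_DS = V_DD − I_D·R_D = 17 − 0.636×10 = 10.6 V.
Saturation requires V_DS ≥ V_GS − V_t = 2.52 V; 10.6 ≥ 2.52 ✓.

I_D ≈ 0.64 mA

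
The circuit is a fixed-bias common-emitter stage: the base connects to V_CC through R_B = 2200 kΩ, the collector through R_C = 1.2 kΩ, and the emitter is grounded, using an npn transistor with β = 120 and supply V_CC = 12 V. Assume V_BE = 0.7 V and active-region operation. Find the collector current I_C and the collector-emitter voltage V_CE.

I_C ≈ 0.62 mA, V_CE ≈ 11 V

Base loop: V_CC = I_B·R_B + V_BE, so I_B = (12 − 0.7)/2200 kΩ = 0.00514 mA.
In the active region I_C = β·I_B = 120 × 0.00514 = 0.616 mA.
Collector loop: V_CE = V_CC − I_C·R_C = 12 − 0.616×1.2 = 11.3 V.
Since V_CE = 11.3 V > V_CE(sat) ≈ 0.2 V, the transistor is in the active region as assumed.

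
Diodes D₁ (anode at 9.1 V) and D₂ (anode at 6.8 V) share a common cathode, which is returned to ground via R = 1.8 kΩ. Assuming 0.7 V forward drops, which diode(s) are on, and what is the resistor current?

Only D₁ conducts; I_R ≈ 4.7 mA

Assume both conduct. Then node N would need to be at both 9.1−0.7 = 8.4 V and 6.8−0.7 = 6.1 V, which is impossible.
Assume only D₁ conducts: V_N = 9.1 − 0.7 = 8.4 V, so I_R = 8.4/1.8 = 4.67 mA.
Check D₂: its anode-to-cathode voltage is 6.8 − 8.4 = -1.6 V < 0.7 V, so it is off. The assumption is consistent.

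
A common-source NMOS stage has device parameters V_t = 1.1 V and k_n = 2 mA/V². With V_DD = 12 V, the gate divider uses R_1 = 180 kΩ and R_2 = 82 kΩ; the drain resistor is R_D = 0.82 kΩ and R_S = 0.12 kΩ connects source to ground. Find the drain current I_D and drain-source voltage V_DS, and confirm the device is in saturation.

I_D ≈ 4.5 mA, V_DS ≈ 7.8 V

V_G = V_DD·R_2/(R_1+R_2) = 12×82/262 = 3.76 V.
Assume saturation: I_D = (k_n/2)(V_GS − V_t)² with V_GS = V_G − I_D·R_S = 3.76 − 0.12·I_D.
Substituting gives 0.0144·I_D² − 1.64·I_D + 7.05 = 0, with roots I_D = 4.48 or 109 mA.
The root I_D = 109 mA gives V_GS = -9.35 V ≤ V_t, so take I_D = 4.48 mA.
Then V_GS = 3.22 V and V_DS = V_DD − I_D(R_D+R_S) = 12 − 4.48×0.94 = 7.78 V.
Saturation requires V_DS ≥ V_GS − V_t = 2.12 V; 7.78 ≥ 2.12 ✓.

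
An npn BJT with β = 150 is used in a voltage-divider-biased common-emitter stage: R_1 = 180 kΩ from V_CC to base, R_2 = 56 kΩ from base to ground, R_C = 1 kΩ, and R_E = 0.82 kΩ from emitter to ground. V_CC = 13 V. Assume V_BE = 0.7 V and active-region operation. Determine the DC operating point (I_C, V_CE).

I_C ≈ 2.1 mA, V_CE ≈ 9.1 V

Thevenize the base divider: V_Th = V_CC·R_2/(R_1+R_2) = 13×56/236 = 3.08 V, R_Th = R_1‖R_2 = 42.7 kΩ.
Base-emitter loop: V_Th = I_B·R_Th + V_BE + (β+1)I_B·R_E, so I_B = (3.08 − 0.7) / (42.7 + 151×0.82) = 0.0143 mA.
I_C = β·I_B = 150×0.0143 = 2.15 mA, and I_E = (β+1)I_B = 2.16 mA.
V_CE = V_CC − I_C·R_C − I_E·R_E = 13 − 2.15×1 − 2.16×0.82 = 9.08 V.
V_CE = 9.08 V > 0.2 V confirms active-region operation.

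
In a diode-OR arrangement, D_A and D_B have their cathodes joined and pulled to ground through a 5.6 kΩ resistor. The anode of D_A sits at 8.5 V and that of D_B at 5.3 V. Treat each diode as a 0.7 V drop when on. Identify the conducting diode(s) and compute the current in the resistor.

Only D_A conducts; I_R ≈ 1.4 mA

Assume both conduct. Then node N would need to be at both 8.5−0.7 = 7.8 V and 5.3−0.7 = 4.6 V, which is impossible.
Assume only D_A conducts: V_N = 8.5 − 0.7 = 7.8 V, so I_R = 7.8/5.6 = 1.39 mA.
Check D_B: its anode-to-cathode voltage is 5.3 − 7.8 = -2.5 V < 0.7 V, so it is off. The assumption is consistent.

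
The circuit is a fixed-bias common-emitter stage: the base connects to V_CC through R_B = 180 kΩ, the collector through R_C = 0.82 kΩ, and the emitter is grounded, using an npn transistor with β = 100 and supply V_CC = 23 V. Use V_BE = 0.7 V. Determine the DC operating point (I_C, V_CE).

I_C ≈ 12 mA, V_CE ≈ 13 V

Base loop: V_CC = I_B·R_B + V_BE, so I_B = (23 − 0.7)/180 kΩ = 0.124 mA.
In the active region I_C = β·I_B = 100 × 0.124 = 12.4 mA.
Collector loop: V_CE = V_CC − I_C·R_C = 23 − 12.4×0.82 = 12.8 V.
Since V_CE = 12.8 V > V_CE(sat) ≈ 0.2 V, the transistor is in the active region as assumed.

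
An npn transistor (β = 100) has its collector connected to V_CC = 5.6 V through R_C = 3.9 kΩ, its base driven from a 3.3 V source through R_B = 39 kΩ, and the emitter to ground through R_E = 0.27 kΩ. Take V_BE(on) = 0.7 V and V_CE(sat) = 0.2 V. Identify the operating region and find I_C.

Assume active: I_B = (3.3 − 0.7)/(39 + 101×0.27) = 0.0392 mA, I_C = β·I_B = 3.92 mA.
Then V_CE = 5.6 − 3.92×3.9 − 3.96×0.27 = -10.8 V < 0.2 V — the active assumption fails.
Re-solve with V_CE = 0.2 V. KCL at the emitter: V_E/R_E = (V_BB−0.7−V_E)/R_B + (V_CC−0.2−V_E)/R_C, giving V_E = 0.364 V.
I_C = (V_CC − 0.2 − V_E)/R_C = (5.4 − 0.364)/3.9 = 1.29 mA.
Check: I_B = (2.6 − 0.364)/39 = 0.0573 mA, and β·I_B = 5.73 mA > I_C, confirming saturation.

saturation; I_C ≈ 1.3 mA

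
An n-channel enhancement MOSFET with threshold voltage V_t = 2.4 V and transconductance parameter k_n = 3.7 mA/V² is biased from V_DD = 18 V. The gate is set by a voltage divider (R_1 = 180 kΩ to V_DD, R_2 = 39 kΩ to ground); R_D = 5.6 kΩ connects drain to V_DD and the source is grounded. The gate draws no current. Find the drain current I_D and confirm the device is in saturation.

I_D ≈ 1.2 mA

V_G = V_DD·R_2/(R_1+R_2) = 18×39/219 = 3.21 V. With the source grounded, V_GS = V_G = 3.21 V.
Assume saturation: I_D = (k_n/2)(V_GS − V_t)² = (3.7/2)×(3.21 − 2.4)² = 1.85×0.805² = 1.2 mA.
V_DS = V_DD − I_D·R_D = 18 − 1.2×5.6 = 11.3 V.
Saturation requires V_DS ≥ V_GS − V_t = 0.805 V; 11.3 ≥ 0.805 ✓.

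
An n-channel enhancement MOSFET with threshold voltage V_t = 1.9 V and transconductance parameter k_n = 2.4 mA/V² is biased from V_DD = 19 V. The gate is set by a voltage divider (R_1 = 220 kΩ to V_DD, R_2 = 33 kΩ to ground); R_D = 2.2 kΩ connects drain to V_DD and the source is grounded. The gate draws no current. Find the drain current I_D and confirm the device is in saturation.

I_D ≈ 0.4 mA

V_G = V_DD·R_2/(R_1+R_2) = 19×33/253 = 2.48 V. With the source grounded, V_GS = V_G = 2.48 V.
Assume saturation: I_D = (k_n/2)(V_GS − V_t)² = (2.4/2)×(2.48 − 1.9)² = 1.2×0.578² = 0.401 mA.
V_DS = V_DD − I_D·R_D = 19 − 0.401×2.2 = 18.1 V.
Saturation requires V_DS ≥ V_GS − V_t = 0.578 V; 18.1 ≥ 0.578 ✓.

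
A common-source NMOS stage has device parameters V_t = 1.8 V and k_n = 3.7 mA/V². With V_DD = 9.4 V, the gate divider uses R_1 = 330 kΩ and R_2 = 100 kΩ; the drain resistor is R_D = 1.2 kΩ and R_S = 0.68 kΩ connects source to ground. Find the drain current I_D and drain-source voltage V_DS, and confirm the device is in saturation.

I_D ≈ 0.15 mA, V_DS ≈ 9.1 V

V_G = V_DD·R_2/(R_1+R_2) = 9.4×100/430 = 2.19 V.
Assume saturation: I_D = (k_n/2)(V_GS − V_t)² with V_GS = V_G − I_D·R_S = 2.19 − 0.68·I_D.
Substituting gives 0.855·I_D² − 1.97·I_D + 0.276 = 0, with roots I_D = 0.15 or 2.15 mA.
The root I_D = 2.15 mA gives V_GS = 0.721 V ≤ V_t, so take I_D = 0.15 mA.
Then V_GS = 2.08 V and V_DS = V_DD − I_D(R_D+R_S) = 9.4 − 0.15×1.88 = 9.12 V.
Saturation requires V_DS ≥ V_GS − V_t = 0.284 V; 9.12 ≥ 0.284 ✓.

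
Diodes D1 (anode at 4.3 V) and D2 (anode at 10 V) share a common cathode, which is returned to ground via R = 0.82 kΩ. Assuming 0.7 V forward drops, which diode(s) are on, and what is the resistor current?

Assume both conduct. Then node N would need to be at both 4.3−0.7 = 3.6 V and 10−0.7 = 9.3 V, which is impossible.
Assume only D2 conducts: V_N = 10 − 0.7 = 9.3 V, so I_R = 9.3/0.82 = 11.3 mA.
Check D1: its anode-to-cathode voltage is 4.3 − 9.3 = -5 V < 0.7 V, so it is off. The assumption is consistent.

Only D2 conducts; I_R ≈ 11 mA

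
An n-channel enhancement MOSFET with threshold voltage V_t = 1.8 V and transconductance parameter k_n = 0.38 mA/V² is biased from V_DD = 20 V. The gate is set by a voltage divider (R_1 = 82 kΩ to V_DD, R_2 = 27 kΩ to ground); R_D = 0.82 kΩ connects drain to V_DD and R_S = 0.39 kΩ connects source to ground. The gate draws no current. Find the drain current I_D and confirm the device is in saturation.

I_D ≈ 1.3 mA

V_G = V_DD·R_2/(R_1+R_2) = 20×27/109 = 4.95 V.
Assume saturation: I_D = (k_n/2)(V_GS − V_t)² with V_GS = V_G − I_D·R_S = 4.95 − 0.39·I_D.
Substituting gives 0.0289·I_D² − 1.47·I_D + 1.89 = 0, with roots I_D = 1.32 or 49.5 mA.
The root I_D = 49.5 mA gives V_GS = -14.3 V ≤ V_t, so take I_D = 1.32 mA.
Then V_GS = 4.44 V and V_DS = V_DD − I_D(R_D+R_S) = 20 − 1.32×1.21 = 18.4 V.
Saturation requires V_DS ≥ V_GS − V_t = 2.64 V; 18.4 ≥ 2.64 ✓.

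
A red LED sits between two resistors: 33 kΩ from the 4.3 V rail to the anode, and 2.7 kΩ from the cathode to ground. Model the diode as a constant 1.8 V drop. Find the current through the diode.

I ≈ 0.07 mA

The two resistors are in series with the diode, so KVL gives 4.3 = I·33 + 1.8 + I·2.7.
I = (4.3 − 1.8) / (33 + 2.7) kΩ = 2.5 / 35.7 = 0.07 mA.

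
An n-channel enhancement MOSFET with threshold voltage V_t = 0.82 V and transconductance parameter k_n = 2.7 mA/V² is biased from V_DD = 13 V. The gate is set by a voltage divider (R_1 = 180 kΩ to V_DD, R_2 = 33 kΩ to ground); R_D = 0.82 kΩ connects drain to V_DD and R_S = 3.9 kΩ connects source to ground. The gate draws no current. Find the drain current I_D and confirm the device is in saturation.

I_D ≈ 0.21 mA

V_G = V_DD·R_2/(R_1+R_2) = 13×33/213 = 2.01 V.
Assume saturation: I_D = (k_n/2)(V_GS − V_t)² with V_GS = V_G − I_D·R_S = 2.01 − 3.9·I_D.
Substituting gives 20.5·I_D² − 13.6·I_D + 1.92 = 0, with roots I_D = 0.206 or 0.455 mA.
The root I_D = 0.455 mA gives V_GS = 0.239 V ≤ V_t, so take I_D = 0.206 mA.
Then V_GS = 1.21 V and V_DS = V_DD − I_D(R_D+R_S) = 13 − 0.206×4.72 = 12 V.
Saturation requires V_DS ≥ V_GS − V_t = 0.391 V; 12 ≥ 0.391 ✓.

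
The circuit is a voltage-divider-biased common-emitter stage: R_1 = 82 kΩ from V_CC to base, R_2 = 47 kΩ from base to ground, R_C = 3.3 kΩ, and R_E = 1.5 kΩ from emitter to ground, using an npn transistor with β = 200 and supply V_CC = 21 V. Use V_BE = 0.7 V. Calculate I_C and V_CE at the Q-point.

Thevenize the base divider: V_Th = V_CC·R_2/(R_1+R_2) = 21×47/129 = 7.65 V, R_Th = R_1‖R_2 = 29.9 kΩ.
Base-emitter loop: V_Th = I_B·R_Th + V_BE + (β+1)I_B·R_E, so I_B = (7.65 − 0.7) / (29.9 + 201×1.5) = 0.021 mA.
I_C = β·I_B = 200×0.021 = 4.2 mA, and I_E = (β+1)I_B = 4.22 mA.
V_CE = V_CC − I_C·R_C − I_E·R_E = 21 − 4.2×3.3 − 4.22×1.5 = 0.831 V.
V_CE = 0.831 V > 0.2 V confirms active-region operation.

I_C ≈ 4.2 mA, V_CE ≈ 0.83 V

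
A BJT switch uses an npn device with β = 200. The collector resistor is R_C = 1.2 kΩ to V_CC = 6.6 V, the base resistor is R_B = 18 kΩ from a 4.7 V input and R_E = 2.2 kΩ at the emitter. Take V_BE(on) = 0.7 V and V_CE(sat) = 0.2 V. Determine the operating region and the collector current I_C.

active; I_C ≈ 1.7 mA

Assume active. Base-emitter loop: I_B = (V_BB − V_BE)/(R_B + (β+1)R_E) = (4.7 − 0.7)/(18 + 201×2.2) = 0.00869 mA.
I_C = β·I_B = 200×0.00869 = 1.74 mA.
V_CE = V_CC − I_C·R_C − I_E·R_E = 6.6 − 1.74×1.2 − 1.75×2.2 = 0.67 V > V_CE(sat), so the active-region assumption holds.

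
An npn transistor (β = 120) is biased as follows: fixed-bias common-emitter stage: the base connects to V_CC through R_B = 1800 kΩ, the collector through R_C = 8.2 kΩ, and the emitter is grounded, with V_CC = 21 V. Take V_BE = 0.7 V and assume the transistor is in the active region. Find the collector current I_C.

Base loop: V_CC = I_B·R_B + V_BE, so I_B = (21 − 0.7)/1800 kΩ = 0.0113 mA.
In the active region I_C = β·I_B = 120 × 0.0113 = 1.35 mA.
Collector loop: V_CE = V_CC − I_C·R_C = 21 − 1.35×8.2 = 9.9 V.
Since V_CE = 9.9 V > V_CE(sat) ≈ 0.2 V, the transistor is in the active region as assumed.

I_C ≈ 1.4 mA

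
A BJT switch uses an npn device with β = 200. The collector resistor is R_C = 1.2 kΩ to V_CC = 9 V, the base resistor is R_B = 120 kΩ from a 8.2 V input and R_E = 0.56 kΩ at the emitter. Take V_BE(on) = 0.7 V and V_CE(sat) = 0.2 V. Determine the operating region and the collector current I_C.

Assume active: I_B = (8.2 − 0.7)/(120 + 201×0.56) = 0.0322 mA, I_C = β·I_B = 6.45 mA.
Then V_CE = 9 − 6.45×1.2 − 6.48×0.56 = -2.37 V < 0.2 V — the active assumption fails.
Re-solve with V_CE = 0.2 V. KCL at the emitter: V_E/R_E = (V_BB−0.7−V_E)/R_B + (V_CC−0.2−V_E)/R_C, giving V_E = 2.81 V.
I_C = (V_CC − 0.2 − V_E)/R_C = (8.8 − 2.81)/1.2 = 4.99 mA.
Check: I_B = (7.5 − 2.81)/120 = 0.039 mA, and β·I_B = 7.81 mA > I_C, confirming saturation.

saturation; I_C ≈ 5 mA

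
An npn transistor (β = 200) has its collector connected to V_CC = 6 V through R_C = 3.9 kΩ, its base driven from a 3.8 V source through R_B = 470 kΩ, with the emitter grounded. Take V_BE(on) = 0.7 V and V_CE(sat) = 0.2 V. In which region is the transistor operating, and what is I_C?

Assume active. Base-emitter loop: I_B = (V_BB − V_BE)/R_B = (3.8 − 0.7)/470 = 0.0066 mA.
I_C = β·I_B = 200×0.0066 = 1.32 mA.
V_CE = V_CC − I_C·R_C = 6 − 1.32×3.9 = 0.855 V > V_CE(sat), so the active-region assumption holds.

active; I_C ≈ 1.3 mA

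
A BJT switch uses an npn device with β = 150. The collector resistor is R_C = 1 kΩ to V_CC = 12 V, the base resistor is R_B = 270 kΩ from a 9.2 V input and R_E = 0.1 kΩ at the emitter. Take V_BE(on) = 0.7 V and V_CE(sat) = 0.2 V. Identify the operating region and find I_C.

active; I_C ≈ 4.5 mA

Assume active. Base-emitter loop: I_B = (V_BB − V_BE)/(R_B + (β+1)R_E) = (9.2 − 0.7)/(270 + 151×0.1) = 0.0298 mA.
I_C = β·I_B = 150×0.0298 = 4.47 mA.
V_CE = V_CC − I_C·R_C − I_E·R_E = 12 − 4.47×1 − 4.5×0.1 = 7.08 V > V_CE(sat), so the active-region assumption holds.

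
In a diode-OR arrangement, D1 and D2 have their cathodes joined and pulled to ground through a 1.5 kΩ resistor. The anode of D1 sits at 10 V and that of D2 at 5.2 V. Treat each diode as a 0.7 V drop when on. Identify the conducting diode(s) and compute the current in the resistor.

Only D1 conducts; I_R ≈ 6.2 mA

Assume both conduct. Then node N would need to be at both 10−0.7 = 9.3 V and 5.2−0.7 = 4.5 V, which is impossible.
Assume only D1 conducts: V_N = 10 − 0.7 = 9.3 V, so I_R = 9.3/1.5 = 6.2 mA.
Check D2: its anode-to-cathode voltage is 5.2 − 9.3 = -4.1 V < 0.7 V, so it is off. The assumption is consistent.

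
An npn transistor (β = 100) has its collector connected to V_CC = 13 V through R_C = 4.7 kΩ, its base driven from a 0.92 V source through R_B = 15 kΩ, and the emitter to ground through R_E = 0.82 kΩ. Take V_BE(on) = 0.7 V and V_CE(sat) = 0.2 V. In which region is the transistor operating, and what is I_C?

active; I_C ≈ 0.22 mA

Assume active. Base-emitter loop: I_B = (V_BB − V_BE)/(R_B + (β+1)R_E) = (0.92 − 0.7)/(15 + 101×0.82) = 0.00225 mA.
I_C = β·I_B = 100×0.00225 = 0.225 mA.
V_CE = V_CC − I_C·R_C − I_E·R_E = 13 − 0.225×4.7 − 0.227×0.82 = 11.8 V > V_CE(sat), so the active-region assumption holds.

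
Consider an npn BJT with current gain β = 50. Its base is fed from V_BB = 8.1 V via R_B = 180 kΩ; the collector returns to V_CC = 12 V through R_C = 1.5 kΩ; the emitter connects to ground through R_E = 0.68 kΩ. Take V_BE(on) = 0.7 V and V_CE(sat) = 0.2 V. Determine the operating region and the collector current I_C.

Assume active. Base-emitter loop: I_B = (V_BB − V_BE)/(R_B + (β+1)R_E) = (8.1 − 0.7)/(180 + 51×0.68) = 0.0345 mA.
I_C = β·I_B = 50×0.0345 = 1.72 mA.
V_CE = V_CC − I_C·R_C − I_E·R_E = 12 − 1.72×1.5 − 1.76×0.68 = 8.22 V > V_CE(sat), so the active-region assumption holds.

active; I_C ≈ 1.7 mA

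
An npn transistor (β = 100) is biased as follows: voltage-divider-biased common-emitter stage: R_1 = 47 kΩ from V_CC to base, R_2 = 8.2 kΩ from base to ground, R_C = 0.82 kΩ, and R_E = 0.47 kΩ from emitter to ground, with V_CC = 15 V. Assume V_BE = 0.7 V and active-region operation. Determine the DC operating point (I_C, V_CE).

I_C ≈ 2.8 mA, V_CE ≈ 11 V

Thevenize the base divider: V_Th = V_CC·R_2/(R_1+R_2) = 15×8.2/55.2 = 2.23 V, R_Th = R_1‖R_2 = 6.98 kΩ.
Base-emitter loop: V_Th = I_B·R_Th + V_BE + (β+1)I_B·R_E, so I_B = (2.23 − 0.7) / (6.98 + 101×0.47) = 0.0281 mA.
I_C = β·I_B = 100×0.0281 = 2.81 mA, and I_E = (β+1)I_B = 2.83 mA.
V_CE = V_CC − I_C·R_C − I_E·R_E = 15 − 2.81×0.82 − 2.83×0.47 = 11.4 V.
V_CE = 11.4 V > 0.2 V confirms active-region operation.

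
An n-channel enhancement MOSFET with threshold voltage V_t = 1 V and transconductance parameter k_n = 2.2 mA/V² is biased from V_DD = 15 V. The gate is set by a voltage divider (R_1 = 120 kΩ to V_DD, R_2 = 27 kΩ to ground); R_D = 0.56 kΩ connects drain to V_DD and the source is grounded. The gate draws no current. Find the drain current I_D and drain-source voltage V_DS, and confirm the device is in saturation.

I_D ≈ 3.4 mA, V_DS ≈ 13 V

V_G = V_DD·R_2/(R_1+R_2) = 15×27/147 = 2.76 V. With the source grounded, V_GS = V_G = 2.76 V.
Assume saturation: I_D = (k_n/2)(V_GS − V_t)² = (2.2/2)×(2.76 − 1)² = 1.1×1.76² = 3.39 mA.
V_DS = V_DD − I_D·R_D = 15 − 3.39×0.56 = 13.1 V.
Saturation requires V_DS ≥ V_GS − V_t = 1.76 V; 13.1 ≥ 1.76 ✓.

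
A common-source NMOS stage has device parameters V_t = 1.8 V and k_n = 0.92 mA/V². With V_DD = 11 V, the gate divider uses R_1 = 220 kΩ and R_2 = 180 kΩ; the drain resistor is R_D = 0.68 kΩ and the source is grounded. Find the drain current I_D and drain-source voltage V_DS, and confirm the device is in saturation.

I_D ≈ 4.6 mA, V_DS ≈ 7.9 V

V_G = V_DD·R_2/(R_1+R_2) = 11×180/400 = 4.95 V. With the source grounded, V_GS = V_G = 4.95 V.
Assume saturation: I_D = (k_n/2)(V_GS − V_t)² = (0.92/2)×(4.95 − 1.8)² = 0.46×3.15² = 4.56 mA.
V_DS = V_DD − I_D·R_D = 11 − 4.56×0.68 = 7.9 V.
Saturation requires V_DS ≥ V_GS − V_t = 3.15 V; 7.9 ≥ 3.15 ✓.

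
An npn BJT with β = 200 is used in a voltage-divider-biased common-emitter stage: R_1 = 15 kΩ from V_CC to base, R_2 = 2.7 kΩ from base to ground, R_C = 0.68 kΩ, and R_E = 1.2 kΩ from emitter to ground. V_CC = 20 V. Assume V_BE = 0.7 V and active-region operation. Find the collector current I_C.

Thevenize the base divider: V_Th = V_CC·R_2/(R_1+R_2) = 20×2.7/17.7 = 3.05 V, R_Th = R_1‖R_2 = 2.29 kΩ.
Base-emitter loop: V_Th = I_B·R_Th + V_BE + (β+1)I_B·R_E, so I_B = (3.05 − 0.7) / (2.29 + 201×1.2) = 0.00965 mA.
I_C = β·I_B = 200×0.00965 = 1.93 mA, and I_E = (β+1)I_B = 1.94 mA.
V_CE = V_CC − I_C·R_C − I_E·R_E = 20 − 1.93×0.68 − 1.94×1.2 = 16.4 V.
V_CE = 16.4 V > 0.2 V confirms active-region operation.

I_C ≈ 1.9 mA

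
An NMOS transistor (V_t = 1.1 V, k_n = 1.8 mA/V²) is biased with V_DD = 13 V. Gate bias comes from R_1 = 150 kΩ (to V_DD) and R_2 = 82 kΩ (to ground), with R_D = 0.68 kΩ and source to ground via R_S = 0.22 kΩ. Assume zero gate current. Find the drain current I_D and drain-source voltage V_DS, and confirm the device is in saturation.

I_D ≈ 5.1 mA, V_DS ≈ 8.4 V

V_G = V_DD·R_2/(R_1+R_2) = 13×82/232 = 4.59 V.
Assume saturation: I_D = (k_n/2)(V_GS − V_t)² with V_GS = V_G − I_D·R_S = 4.59 − 0.22·I_D.
Substituting gives 0.0436·I_D² − 2.38·I_D + 11 = 0, with roots I_D = 5.08 or 49.6 mA.
The root I_D = 49.6 mA gives V_GS = -6.33 V ≤ V_t, so take I_D = 5.08 mA.
Then V_GS = 3.48 V and V_DS = V_DD − I_D(R_D+R_S) = 13 − 5.08×0.9 = 8.43 V.
Saturation requires V_DS ≥ V_GS − V_t = 2.38 V; 8.43 ≥ 2.38 ✓.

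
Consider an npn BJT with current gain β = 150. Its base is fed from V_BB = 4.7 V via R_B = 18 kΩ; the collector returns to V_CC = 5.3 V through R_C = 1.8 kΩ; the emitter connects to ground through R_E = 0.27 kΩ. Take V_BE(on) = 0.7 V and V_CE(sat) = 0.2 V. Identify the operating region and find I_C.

Assume active: I_B = (4.7 − 0.7)/(18 + 151×0.27) = 0.0681 mA, I_C = β·I_B = 10.2 mA.
Then V_CE = 5.3 − 10.2×1.8 − 10.3×0.27 = -15.9 V < 0.2 V — the active assumption fails.
Re-solve with V_CE = 0.2 V. KCL at the emitter: V_E/R_E = (V_BB−0.7−V_E)/R_B + (V_CC−0.2−V_E)/R_C, giving V_E = 0.708 V.
I_C = (V_CC − 0.2 − V_E)/R_C = (5.1 − 0.708)/1.8 = 2.44 mA.
Check: I_B = (4 − 0.708)/18 = 0.183 mA, and β·I_B = 27.4 mA > I_C, confirming saturation.

saturation; I_C ≈ 2.4 mA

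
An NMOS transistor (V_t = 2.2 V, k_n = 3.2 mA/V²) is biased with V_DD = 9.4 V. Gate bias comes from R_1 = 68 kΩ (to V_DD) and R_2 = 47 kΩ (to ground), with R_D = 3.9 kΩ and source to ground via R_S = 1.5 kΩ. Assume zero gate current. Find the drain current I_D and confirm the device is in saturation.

V_G = V_DD·R_2/(R_1+R_2) = 9.4×47/115 = 3.84 V.
Assume saturation: I_D = (k_n/2)(V_GS − V_t)² with V_GS = V_G − I_D·R_S = 3.84 − 1.5·I_D.
Substituting gives 3.6·I_D² − 8.88·I_D + 4.31 = 0, with roots I_D = 0.665 or 1.8 mA.
The root I_D = 1.8 mA gives V_GS = 1.14 V ≤ V_t, so take I_D = 0.665 mA.
Then V_GS = 2.84 V and V_DS = V_DD − I_D(R_D+R_S) = 9.4 − 0.665×5.4 = 5.81 V.
Saturation requires V_DS ≥ V_GS − V_t = 0.645 V; 5.81 ≥ 0.645 ✓.

I_D ≈ 0.66 mA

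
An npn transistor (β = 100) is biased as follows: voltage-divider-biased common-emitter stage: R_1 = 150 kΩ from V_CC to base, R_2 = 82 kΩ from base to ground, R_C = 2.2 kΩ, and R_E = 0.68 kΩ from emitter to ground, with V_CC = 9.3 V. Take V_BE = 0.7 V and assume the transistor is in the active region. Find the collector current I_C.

Thevenize the base divider: V_Th = V_CC·R_2/(R_1+R_2) = 9.3×82/232 = 3.29 V, R_Th = R_1‖R_2 = 53 kΩ.
Base-emitter loop: V_Th = I_B·R_Th + V_BE + (β+1)I_B·R_E, so I_B = (3.29 − 0.7) / (53 + 101×0.68) = 0.0213 mA.
I_C = β·I_B = 100×0.0213 = 2.13 mA, and I_E = (β+1)I_B = 2.15 mA.
V_CE = V_CC − I_C·R_C − I_E·R_E = 9.3 − 2.13×2.2 − 2.15×0.68 = 3.16 V.
V_CE = 3.16 V > 0.2 V confirms active-region operation.

I_C ≈ 2.1 mA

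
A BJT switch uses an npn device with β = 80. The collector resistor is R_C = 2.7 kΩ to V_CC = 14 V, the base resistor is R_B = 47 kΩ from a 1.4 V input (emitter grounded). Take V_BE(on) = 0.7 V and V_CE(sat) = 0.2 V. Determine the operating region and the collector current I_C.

active; I_C ≈ 1.2 mA

Assume active. Base-emitter loop: I_B = (V_BB − V_BE)/R_B = (1.4 − 0.7)/47 = 0.0149 mA.
I_C = β·I_B = 80×0.0149 = 1.19 mA.
V_CE = V_CC − I_C·R_C = 14 − 1.19×2.7 = 10.8 V > V_CE(sat), so the active-region assumption holds.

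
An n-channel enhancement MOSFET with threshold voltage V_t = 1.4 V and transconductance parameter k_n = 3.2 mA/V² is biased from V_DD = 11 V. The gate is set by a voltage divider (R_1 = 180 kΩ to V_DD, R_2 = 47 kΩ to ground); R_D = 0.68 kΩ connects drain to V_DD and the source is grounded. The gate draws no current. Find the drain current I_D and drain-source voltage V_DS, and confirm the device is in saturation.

V_G = V_DD·R_2/(R_1+R_2) = 11×47/227 = 2.28 V. With the source grounded, V_GS = V_G = 2.28 V.
Assume saturation: I_D = (k_n/2)(V_GS − V_t)² = (3.2/2)×(2.28 − 1.4)² = 1.6×0.878² = 1.23 mA.
V_DS = V_DD − I_D·R_D = 11 − 1.23×0.68 = 10.2 V.
Saturation requires V_DS ≥ V_GS − V_t = 0.878 V; 10.2 ≥ 0.878 ✓.

I_D ≈ 1.2 mA, V_DS ≈ 10 V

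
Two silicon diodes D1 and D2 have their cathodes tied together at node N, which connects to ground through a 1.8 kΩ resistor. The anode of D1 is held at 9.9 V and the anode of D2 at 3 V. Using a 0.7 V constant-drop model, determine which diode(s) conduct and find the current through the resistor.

Only D1 conducts; I_R ≈ 5.1 mA

Assume both conduct. Then node N would need to be at both 9.9−0.7 = 9.2 V and 3−0.7 = 2.3 V, which is impossible.
Assume only D1 conducts: V_N = 9.9 − 0.7 = 9.2 V, so I_R = 9.2/1.8 = 5.11 mA.
Check D2: its anode-to-cathode voltage is 3 − 9.2 = -6.2 V < 0.7 V, so it is off. The assumption is consistent.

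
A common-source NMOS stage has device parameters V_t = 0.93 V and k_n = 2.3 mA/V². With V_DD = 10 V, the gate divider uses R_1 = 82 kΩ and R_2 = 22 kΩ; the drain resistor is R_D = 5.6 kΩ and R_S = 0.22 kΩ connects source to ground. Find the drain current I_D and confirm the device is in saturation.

I_D ≈ 1 mA

V_G = V_DD·R_2/(R_1+R_2) = 10×22/104 = 2.12 V.
Assume saturation: I_D = (k_n/2)(V_GS − V_t)² with V_GS = V_G − I_D·R_S = 2.12 − 0.22·I_D.
Substituting gives 0.0557·I_D² − 1.6·I_D + 1.62 = 0, with roots I_D = 1.05 or 27.7 mA.
The root I_D = 27.7 mA gives V_GS = -3.98 V ≤ V_t, so take I_D = 1.05 mA.
Then V_GS = 1.88 V and V_DS = V_DD − I_D(R_D+R_S) = 10 − 1.05×5.82 = 3.9 V.
Saturation requires V_DS ≥ V_GS − V_t = 0.955 V; 3.9 ≥ 0.955 ✓.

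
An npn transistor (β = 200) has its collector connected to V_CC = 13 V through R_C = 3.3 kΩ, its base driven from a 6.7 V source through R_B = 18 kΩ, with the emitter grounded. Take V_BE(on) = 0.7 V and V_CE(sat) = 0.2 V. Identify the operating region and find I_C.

Assume active: I_B = (6.7 − 0.7)/18 = 0.333 mA, giving I_C = β·I_B = 66.7 mA.
But then V_CE = 13 − 66.7×3.3 = -207 V < V_CE(sat) = 0.2 V — impossible in the active region.
So the transistor is saturated. With V_CE = 0.2 V, I_C = (V_CC − 0.2)/R_C = 12.8/3.3 = 3.88 mA.
Check: β·I_B = 66.7 mA > I_C = 3.88 mA, confirming saturation.

saturation; I_C ≈ 3.9 mA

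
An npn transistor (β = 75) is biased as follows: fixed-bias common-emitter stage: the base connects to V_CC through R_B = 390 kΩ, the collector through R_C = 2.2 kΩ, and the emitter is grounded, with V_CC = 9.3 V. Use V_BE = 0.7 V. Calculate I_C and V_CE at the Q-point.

Base loop: V_CC = I_B·R_B + V_BE, so I_B = (9.3 − 0.7)/390 kΩ = 0.0221 mA.
In the active region I_C = β·I_B = 75 × 0.0221 = 1.65 mA.
Collector loop: V_CE = V_CC − I_C·R_C = 9.3 − 1.65×2.2 = 5.66 V.
Since V_CE = 5.66 V > V_CE(sat) ≈ 0.2 V, the transistor is in the active region as assumed.

I_C ≈ 1.7 mA, V_CE ≈ 5.7 V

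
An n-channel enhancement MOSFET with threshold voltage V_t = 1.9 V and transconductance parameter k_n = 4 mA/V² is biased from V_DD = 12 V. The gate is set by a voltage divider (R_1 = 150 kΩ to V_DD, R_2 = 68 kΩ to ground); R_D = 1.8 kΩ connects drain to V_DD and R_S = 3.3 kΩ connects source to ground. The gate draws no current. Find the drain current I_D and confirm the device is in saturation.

V_G = V_DD·R_2/(R_1+R_2) = 12×68/218 = 3.74 V.
Assume saturation: I_D = (k_n/2)(V_GS − V_t)² with V_GS = V_G − I_D·R_S = 3.74 − 3.3·I_D.
Substituting gives 21.8·I_D² − 25.3·I_D + 6.79 = 0, with roots I_D = 0.42 or 0.743 mA.
The root I_D = 0.743 mA gives V_GS = 1.29 V ≤ V_t, so take I_D = 0.42 mA.
Then V_GS = 2.36 V and V_DS = V_DD − I_D(R_D+R_S) = 12 − 0.42×5.1 = 9.86 V.
Saturation requires V_DS ≥ V_GS − V_t = 0.458 V; 9.86 ≥ 0.458 ✓.

I_D ≈ 0.42 mA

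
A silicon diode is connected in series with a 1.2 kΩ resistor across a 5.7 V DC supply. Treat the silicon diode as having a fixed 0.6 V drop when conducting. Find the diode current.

KVL around the loop: 5.7 = V_D + I·R = 0.6 + I × 1.2 kΩ.
So I = (5.7 − 0.6) / 1.2 kΩ = 5.1 / 1.2 = 4.25 mA.

I ≈ 4.3 mA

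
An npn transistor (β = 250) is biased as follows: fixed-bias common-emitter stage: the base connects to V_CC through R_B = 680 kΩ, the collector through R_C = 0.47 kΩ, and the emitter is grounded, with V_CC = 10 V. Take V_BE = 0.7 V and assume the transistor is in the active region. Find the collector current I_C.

Base loop: V_CC = I_B·R_B + V_BE, so I_B = (10 − 0.7)/680 kΩ = 0.0137 mA.
In the active region I_C = β·I_B = 250 × 0.0137 = 3.42 mA.
Collector loop: V_CE = V_CC − I_C·R_C = 10 − 3.42×0.47 = 8.39 V.
Since V_CE = 8.39 V > V_CE(sat) ≈ 0.2 V, the transistor is in the active region as assumed.

I_C ≈ 3.4 mA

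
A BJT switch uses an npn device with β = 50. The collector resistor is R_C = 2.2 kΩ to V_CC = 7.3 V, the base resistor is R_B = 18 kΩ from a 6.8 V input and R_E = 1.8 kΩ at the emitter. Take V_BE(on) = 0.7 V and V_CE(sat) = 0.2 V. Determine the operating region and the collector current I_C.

saturation; I_C ≈ 1.7 mA

Assume active: I_B = (6.8 − 0.7)/(18 + 51×1.8) = 0.0556 mA, I_C = β·I_B = 2.78 mA.
Then V_CE = 7.3 − 2.78×2.2 − 2.83×1.8 = -3.91 V < 0.2 V — the active assumption fails.
Re-solve with V_CE = 0.2 V. KCL at the emitter: V_E/R_E = (V_BB−0.7−V_E)/R_B + (V_CC−0.2−V_E)/R_C, giving V_E = 3.35 V.
I_C = (V_CC − 0.2 − V_E)/R_C = (7.1 − 3.35)/2.2 = 1.71 mA.
Check: I_B = (6.1 − 3.35)/18 = 0.153 mA, and β·I_B = 7.65 mA > I_C, confirming saturation.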